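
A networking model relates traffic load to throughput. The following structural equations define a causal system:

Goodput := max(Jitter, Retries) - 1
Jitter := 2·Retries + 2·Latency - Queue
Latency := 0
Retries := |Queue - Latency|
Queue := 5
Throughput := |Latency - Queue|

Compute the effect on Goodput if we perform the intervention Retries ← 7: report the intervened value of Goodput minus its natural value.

4

The intervention breaks the incoming arrows to Retries: Retries := |Queue - Latency| no longer applies, and Retries = 7.
Jitter = 2·Retries + 2·Latency - Queue  [with Retries=7, Latency=0, Queue=5]  = 9
Goodput = max(Jitter, Retries) - 1  [with Jitter=9, Retries=7]  = 8
Without intervention: Retries = |Queue - Latency|  [with Queue=5, Latency=0]  = 5; Jitter = 2·Retries + 2·Latency - Queue  [with Retries=5, Latency=0, Queue=5]  = 5; Goodput = max(Jitter, Retries) - 1  [with Jitter=5, Retries=5]  = 4.
Change = 8 − 4 = 4.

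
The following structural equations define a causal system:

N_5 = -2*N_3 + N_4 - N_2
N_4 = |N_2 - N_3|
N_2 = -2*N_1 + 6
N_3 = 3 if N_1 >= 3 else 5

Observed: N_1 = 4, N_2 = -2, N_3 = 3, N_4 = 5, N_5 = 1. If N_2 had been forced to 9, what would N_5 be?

do(N_2=9) replaces the equation N_2 = -2*N_1 + 6 with the constant N_2 = 9.
N_3 = 3 if N_1 >= 3 else 5  [with N_1=4]  = 3
N_4 = |N_2 - N_3|  [with N_2=9, N_3=3]  = 6
N_5 = -2*N_3 + N_4 - N_2  [with N_3=3, N_4=6, N_2=9]  = -9

-9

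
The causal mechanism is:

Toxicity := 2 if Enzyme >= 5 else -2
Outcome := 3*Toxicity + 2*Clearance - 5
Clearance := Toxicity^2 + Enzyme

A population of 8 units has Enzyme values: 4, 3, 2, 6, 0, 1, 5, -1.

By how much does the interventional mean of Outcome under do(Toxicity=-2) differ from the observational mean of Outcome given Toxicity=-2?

The intervention sets Toxicity=-2 in all 8 units regardless of Enzyme. Recomputing Outcome per unit gives 5, 3, 1, 9, -3, -1, 7, -5; average 2.
Conditioning on Toxicity=-2 selects the 6 unit(s) with Enzyme ∈ {4, 3, 2, 0, 1, -1}. Their Outcome values: 5, 3, 1, -3, -1, -5. Mean = 0.
Difference = 2 − 0 = 2.

2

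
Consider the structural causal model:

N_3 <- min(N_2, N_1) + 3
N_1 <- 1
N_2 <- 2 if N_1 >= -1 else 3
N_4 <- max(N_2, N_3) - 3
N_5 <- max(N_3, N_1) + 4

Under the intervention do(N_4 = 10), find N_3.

Under do(N_4=10), the mechanism N_4 <- max(N_2, N_3) - 3 is discarded; N_4 is fixed at 10.
Since N_3 is not a descendant of the intervened variable, it is unaffected.
N_2 = 2 if N_1 >= -1 else 3  [with N_1=1]  = 2
N_3 = min(N_2, N_1) + 3  [with N_2=2, N_1=1]  = 4

4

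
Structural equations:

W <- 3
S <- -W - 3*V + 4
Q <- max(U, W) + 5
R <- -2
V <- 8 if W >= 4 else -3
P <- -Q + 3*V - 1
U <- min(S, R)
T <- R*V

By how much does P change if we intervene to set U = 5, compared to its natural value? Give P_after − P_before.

do(U=5) replaces the equation U <- min(S, R) with the constant U = 5.
V = 8 if W >= 4 else -3  [with W=3]  = -3
Q = max(U, W) + 5  [with U=5, W=3]  = 10
P = -Q + 3*V - 1  [with Q=10, V=-3]  = -20
Without intervention: V = 8 if W >= 4 else -3  [with W=3]  = -3; S = -W - 3*V + 4  [with W=3, V=-3]  = 10; U = min(S, R)  [with S=10, R=-2]  = -2; Q = max(U, W) + 5  [with U=-2, W=3]  = 8; P = -Q + 3*V - 1  [with Q=8, V=-3]  = -18.
Change = -20 − (-18) = -2.

-2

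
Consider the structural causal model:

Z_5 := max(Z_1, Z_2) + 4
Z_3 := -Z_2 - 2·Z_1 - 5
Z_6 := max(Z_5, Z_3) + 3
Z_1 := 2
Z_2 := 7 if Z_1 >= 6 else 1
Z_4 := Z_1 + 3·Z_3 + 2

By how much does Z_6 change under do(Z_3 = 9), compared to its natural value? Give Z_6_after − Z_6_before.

3

The intervention breaks the incoming arrows to Z_3: Z_3 := -Z_2 - 2·Z_1 - 5 no longer applies, and Z_3 = 9.
Z_2 = 7 if Z_1 >= 6 else 1  [with Z_1=2]  = 1
Z_5 = max(Z_1, Z_2) + 4  [with Z_1=2, Z_2=1]  = 6
Z_6 = max(Z_5, Z_3) + 3  [with Z_5=6, Z_3=9]  = 12
Without intervention: Z_2 = 7 if Z_1 >= 6 else 1  [with Z_1=2]  = 1; Z_3 = -Z_2 - 2·Z_1 - 5  [with Z_2=1, Z_1=2]  = -10; Z_5 = max(Z_1, Z_2) + 4  [with Z_1=2, Z_2=1]  = 6; Z_6 = max(Z_5, Z_3) + 3  [with Z_5=6, Z_3=-10]  = 9.
Change = 12 − 9 = 3.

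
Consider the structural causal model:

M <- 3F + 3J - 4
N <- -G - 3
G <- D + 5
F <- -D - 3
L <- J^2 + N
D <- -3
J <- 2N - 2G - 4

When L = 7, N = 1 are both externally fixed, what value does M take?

-22

Setting L = 7, N = 1 by intervention discards those variables' equations.
F = -D - 3  [with D=-3]  = 0
G = D + 5  [with D=-3]  = 2
J = 2N - 2G - 4  [with N=1, G=2]  = -6
M = 3F + 3J - 4  [with F=0, J=-6]  = -22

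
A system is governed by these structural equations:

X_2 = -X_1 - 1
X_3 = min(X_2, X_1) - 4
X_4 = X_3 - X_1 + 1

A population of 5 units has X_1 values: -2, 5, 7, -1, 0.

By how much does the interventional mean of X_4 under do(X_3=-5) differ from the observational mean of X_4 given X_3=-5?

-2.3

Every unit gets X_3=-5 under the intervention. X_4 values become -2, -9, -11, -3, -4; E[X_4|do(X_3=-5)] = -5.8.
E[X_4|X_3=-5] averages over only the 2 units with X_3=-5 (X_1 = -1, 0): X_4 = -3, -4, mean -3.5.
Difference = -5.8 − (-3.5) = -2.3.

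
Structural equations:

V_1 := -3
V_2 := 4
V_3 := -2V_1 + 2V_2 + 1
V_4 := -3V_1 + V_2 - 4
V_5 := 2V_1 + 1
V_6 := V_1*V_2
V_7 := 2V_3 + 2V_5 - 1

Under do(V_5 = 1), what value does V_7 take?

Under do(V_5=1), the mechanism V_5 := 2V_1 + 1 is discarded; V_5 is fixed at 1.
V_3 = -2V_1 + 2V_2 + 1  [with V_1=-3, V_2=4]  = 15
V_7 = 2V_3 + 2V_5 - 1  [with V_3=15, V_5=1]  = 31

31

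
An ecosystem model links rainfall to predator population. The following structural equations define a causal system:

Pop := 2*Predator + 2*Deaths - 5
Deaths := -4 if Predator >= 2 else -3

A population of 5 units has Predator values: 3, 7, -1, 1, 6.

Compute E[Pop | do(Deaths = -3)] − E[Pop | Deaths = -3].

The intervention sets Deaths=-3 in all 5 units regardless of Predator. Recomputing Pop per unit gives -5, 3, -13, -9, 1; average -4.6.
E[Pop|Deaths=-3] averages over only the 2 units with Deaths=-3 (Predator = -1, 1): Pop = -13, -9, mean -11.
Difference = -4.6 − (-11) = 6.4.

6.4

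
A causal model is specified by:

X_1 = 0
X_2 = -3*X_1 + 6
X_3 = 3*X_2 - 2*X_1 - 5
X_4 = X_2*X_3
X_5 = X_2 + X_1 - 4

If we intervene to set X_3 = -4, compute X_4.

The intervention breaks the incoming arrows to X_3: X_3 = 3*X_2 - 2*X_1 - 5 no longer applies, and X_3 = -4.
X_2 = -3*X_1 + 6  [with X_1=0]  = 6
X_4 = X_2*X_3  [with X_2=6, X_3=-4]  = -24

-24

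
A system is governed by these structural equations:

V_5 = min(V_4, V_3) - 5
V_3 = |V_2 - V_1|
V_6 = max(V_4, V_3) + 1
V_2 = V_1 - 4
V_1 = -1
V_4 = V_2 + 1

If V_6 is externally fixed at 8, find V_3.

do(V_6=8) replaces the equation V_6 = max(V_4, V_3) + 1 with the constant V_6 = 8.
V_3 is not downstream of the intervention, so its value is determined by the original equations.
V_2 = V_1 - 4  [with V_1=-1]  = -5
V_3 = |V_2 - V_1|  [with V_2=-5, V_1=-1]  = 4

4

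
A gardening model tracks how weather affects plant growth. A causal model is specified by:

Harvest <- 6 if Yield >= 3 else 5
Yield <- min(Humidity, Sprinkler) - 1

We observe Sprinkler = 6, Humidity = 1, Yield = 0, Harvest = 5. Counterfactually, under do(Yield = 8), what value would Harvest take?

6

The intervention breaks the incoming arrows to Yield: Yield <- min(Humidity, Sprinkler) - 1 no longer applies, and Yield = 8.
Harvest = 6 if Yield >= 3 else 5  [with Yield=8]  = 6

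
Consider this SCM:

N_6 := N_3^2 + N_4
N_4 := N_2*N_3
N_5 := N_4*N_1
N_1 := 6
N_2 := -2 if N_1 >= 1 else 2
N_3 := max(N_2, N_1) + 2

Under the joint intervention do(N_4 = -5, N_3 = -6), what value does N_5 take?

The joint intervention fixes N_4 = -5, N_3 = -6, removing each variable's own equation.
N_5 = N_4*N_1  [with N_4=-5, N_1=6]  = -30

-30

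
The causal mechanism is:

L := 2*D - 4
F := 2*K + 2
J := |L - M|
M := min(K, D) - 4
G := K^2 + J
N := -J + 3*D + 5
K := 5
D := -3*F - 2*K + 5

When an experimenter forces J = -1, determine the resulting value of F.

12

do(J=-1) replaces the equation J := |L - M| with the constant J = -1.
F is not downstream of the intervention, so its value is determined by the original equations.
F = 2*K + 2  [with K=5]  = 12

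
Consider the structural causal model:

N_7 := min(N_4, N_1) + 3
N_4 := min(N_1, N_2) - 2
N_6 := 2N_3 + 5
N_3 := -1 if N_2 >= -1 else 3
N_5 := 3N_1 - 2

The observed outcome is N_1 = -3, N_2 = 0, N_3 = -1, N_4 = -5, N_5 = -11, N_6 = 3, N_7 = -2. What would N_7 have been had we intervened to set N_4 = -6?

The intervention breaks the incoming arrows to N_4: N_4 := min(N_1, N_2) - 2 no longer applies, and N_4 = -6.
N_7 = min(N_4, N_1) + 3  [with N_4=-6, N_1=-3]  = -3

-3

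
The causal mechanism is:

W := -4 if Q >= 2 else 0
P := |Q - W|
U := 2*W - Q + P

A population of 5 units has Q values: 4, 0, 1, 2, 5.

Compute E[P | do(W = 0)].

Under do(W=0), W's equation is replaced by W=0 for every unit. Per-unit P: 4, 0, 1, 2, 5. Mean = 2.4.

2.4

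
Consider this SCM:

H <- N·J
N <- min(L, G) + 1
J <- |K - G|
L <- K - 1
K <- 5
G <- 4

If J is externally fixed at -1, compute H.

-5

The intervention breaks the incoming arrows to J: J <- |K - G| no longer applies, and J = -1.
L = K - 1  [with K=5]  = 4
N = min(L, G) + 1  [with L=4, G=4]  = 5
H = N·J  [with N=5, J=-1]  = -5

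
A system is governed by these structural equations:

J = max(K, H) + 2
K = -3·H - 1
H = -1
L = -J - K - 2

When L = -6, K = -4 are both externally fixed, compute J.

Setting L = -6, K = -4 by intervention discards those variables' equations.
J = max(K, H) + 2  [with K=-4, H=-1]  = 1

1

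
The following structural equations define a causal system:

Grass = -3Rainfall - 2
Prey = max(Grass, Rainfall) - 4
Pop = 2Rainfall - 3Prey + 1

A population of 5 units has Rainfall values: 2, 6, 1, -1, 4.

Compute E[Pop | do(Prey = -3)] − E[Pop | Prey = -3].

Under do(Prey=-3), Prey's equation is replaced by Prey=-3 for every unit. Per-unit Pop: 14, 22, 12, 8, 18. Mean = 14.8.
Observing Prey=-3 restricts to units where Prey's equation naturally yields -3: Rainfall ∈ {1, -1}. In that subpopulation Pop = 12, 8, mean 10.
Difference = 14.8 − 10 = 4.8.

4.8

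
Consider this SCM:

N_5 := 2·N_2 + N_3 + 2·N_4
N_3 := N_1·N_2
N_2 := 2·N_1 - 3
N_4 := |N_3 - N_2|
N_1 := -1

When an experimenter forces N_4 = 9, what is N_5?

13

Intervening sets N_4 = 9 and removes its equation (N_4 := |N_3 - N_2|).
N_2 = 2·N_1 - 3  [with N_1=-1]  = -5
N_3 = N_1·N_2  [with N_1=-1, N_2=-5]  = 5
N_5 = 2·N_2 + N_3 + 2·N_4  [with N_2=-5, N_3=5, N_4=9]  = 13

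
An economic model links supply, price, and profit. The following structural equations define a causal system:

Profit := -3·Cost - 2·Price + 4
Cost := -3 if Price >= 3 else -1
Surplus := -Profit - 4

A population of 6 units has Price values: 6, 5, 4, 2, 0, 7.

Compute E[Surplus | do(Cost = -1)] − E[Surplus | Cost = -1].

Under do(Cost=-1), Cost's equation is replaced by Cost=-1 for every unit. Per-unit Surplus: 1, -1, -3, -7, -11, 3. Mean = -3.
Conditioning on Cost=-1 selects the 2 unit(s) with Price ∈ {2, 0}. Their Surplus values: -7, -11. Mean = -9.
Difference = -3 − (-9) = 6.

6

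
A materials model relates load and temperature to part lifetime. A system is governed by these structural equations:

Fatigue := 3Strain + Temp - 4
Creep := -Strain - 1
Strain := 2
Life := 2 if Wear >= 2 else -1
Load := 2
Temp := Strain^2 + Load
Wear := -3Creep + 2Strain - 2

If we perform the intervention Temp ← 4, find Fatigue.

6

The intervention breaks the incoming arrows to Temp: Temp := Strain^2 + Load no longer applies, and Temp = 4.
Fatigue = 3Strain + Temp - 4  [with Strain=2, Temp=4]  = 6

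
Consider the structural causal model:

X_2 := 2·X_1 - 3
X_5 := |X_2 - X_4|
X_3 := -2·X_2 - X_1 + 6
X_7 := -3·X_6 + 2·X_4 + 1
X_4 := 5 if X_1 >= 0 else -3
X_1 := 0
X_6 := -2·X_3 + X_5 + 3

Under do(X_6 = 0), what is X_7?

Intervening sets X_6 = 0 and removes its equation (X_6 := -2·X_3 + X_5 + 3).
X_4 = 5 if X_1 >= 0 else -3  [with X_1=0]  = 5
X_7 = -3·X_6 + 2·X_4 + 1  [with X_6=0, X_4=5]  = 11

11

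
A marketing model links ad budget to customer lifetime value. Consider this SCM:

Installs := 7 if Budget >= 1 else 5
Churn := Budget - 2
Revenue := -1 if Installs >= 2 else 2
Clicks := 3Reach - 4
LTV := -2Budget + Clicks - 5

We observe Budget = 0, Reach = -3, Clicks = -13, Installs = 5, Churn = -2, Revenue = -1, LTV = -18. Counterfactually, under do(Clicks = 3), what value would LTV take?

The intervention breaks the incoming arrows to Clicks: Clicks := 3Reach - 4 no longer applies, and Clicks = 3.
LTV = -2Budget + Clicks - 5  [with Budget=0, Clicks=3]  = -2

-2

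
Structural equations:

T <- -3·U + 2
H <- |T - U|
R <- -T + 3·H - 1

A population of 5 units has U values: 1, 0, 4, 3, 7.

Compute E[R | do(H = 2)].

12

Under do(H=2), H's equation is replaced by H=2 for every unit. Per-unit R: 6, 3, 15, 12, 24. Mean = 12.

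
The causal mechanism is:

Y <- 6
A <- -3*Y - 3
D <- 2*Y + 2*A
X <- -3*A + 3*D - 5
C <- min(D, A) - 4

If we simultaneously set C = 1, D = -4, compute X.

46

Under do(C = 1, D = -4), each intervened variable's structural equation is replaced by its fixed value.
A = -3*Y - 3  [with Y=6]  = -21
X = -3*A + 3*D - 5  [with A=-21, D=-4]  = 46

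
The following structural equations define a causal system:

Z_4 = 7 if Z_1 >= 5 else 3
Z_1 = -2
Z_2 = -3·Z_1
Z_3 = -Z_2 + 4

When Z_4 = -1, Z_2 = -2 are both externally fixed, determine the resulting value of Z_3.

6

Setting Z_4 = -1, Z_2 = -2 by intervention discards those variables' equations.
Z_3 = -Z_2 + 4  [with Z_2=-2]  = 6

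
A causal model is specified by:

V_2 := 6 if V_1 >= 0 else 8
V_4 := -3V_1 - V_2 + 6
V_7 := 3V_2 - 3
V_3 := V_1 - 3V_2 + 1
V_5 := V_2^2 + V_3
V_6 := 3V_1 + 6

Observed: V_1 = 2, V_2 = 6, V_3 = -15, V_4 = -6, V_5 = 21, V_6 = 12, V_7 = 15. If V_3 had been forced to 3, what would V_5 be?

do(V_3=3) replaces the equation V_3 := V_1 - 3V_2 + 1 with the constant V_3 = 3.
V_2 = 6 if V_1 >= 0 else 8  [with V_1=2]  = 6
V_5 = V_2^2 + V_3  [with V_2=6, V_3=3]  = 39

39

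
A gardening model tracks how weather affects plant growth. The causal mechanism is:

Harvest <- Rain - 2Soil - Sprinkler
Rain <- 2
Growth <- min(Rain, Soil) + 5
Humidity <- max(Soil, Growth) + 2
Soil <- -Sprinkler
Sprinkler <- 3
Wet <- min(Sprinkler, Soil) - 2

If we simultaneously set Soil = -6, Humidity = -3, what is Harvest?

11

Under do(Soil = -6, Humidity = -3), each intervened variable's structural equation is replaced by its fixed value.
Harvest = Rain - 2Soil - Sprinkler  [with Rain=2, Soil=-6, Sprinkler=3]  = 11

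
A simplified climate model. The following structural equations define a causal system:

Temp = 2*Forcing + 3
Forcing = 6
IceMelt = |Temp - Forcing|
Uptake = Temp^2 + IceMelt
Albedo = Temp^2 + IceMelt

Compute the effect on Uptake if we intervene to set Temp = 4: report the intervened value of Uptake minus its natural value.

do(Temp=4) replaces the equation Temp = 2*Forcing + 3 with the constant Temp = 4.
IceMelt = |Temp - Forcing|  [with Temp=4, Forcing=6]  = 2
Uptake = Temp^2 + IceMelt  [with Temp=4, IceMelt=2]  = 18
Without intervention: Temp = 2*Forcing + 3  [with Forcing=6]  = 15; IceMelt = |Temp - Forcing|  [with Temp=15, Forcing=6]  = 9; Uptake = Temp^2 + IceMelt  [with Temp=15, IceMelt=9]  = 234.
Change = 18 − 234 = -216.

-216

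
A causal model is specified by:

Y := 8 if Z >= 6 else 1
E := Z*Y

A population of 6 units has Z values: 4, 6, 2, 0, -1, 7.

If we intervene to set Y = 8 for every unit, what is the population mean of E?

24

The intervention sets Y=8 in all 6 units regardless of Z. Recomputing E per unit gives 32, 48, 16, 0, -8, 56; average 24.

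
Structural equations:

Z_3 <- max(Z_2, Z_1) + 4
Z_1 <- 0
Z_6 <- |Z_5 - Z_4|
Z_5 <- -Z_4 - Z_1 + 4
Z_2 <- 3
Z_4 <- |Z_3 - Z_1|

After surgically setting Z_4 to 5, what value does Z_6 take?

Under do(Z_4=5), the mechanism Z_4 <- |Z_3 - Z_1| is discarded; Z_4 is fixed at 5.
Z_5 = -Z_4 - Z_1 + 4  [with Z_4=5, Z_1=0]  = -1
Z_6 = |Z_5 - Z_4|  [with Z_5=-1, Z_4=5]  = 6

6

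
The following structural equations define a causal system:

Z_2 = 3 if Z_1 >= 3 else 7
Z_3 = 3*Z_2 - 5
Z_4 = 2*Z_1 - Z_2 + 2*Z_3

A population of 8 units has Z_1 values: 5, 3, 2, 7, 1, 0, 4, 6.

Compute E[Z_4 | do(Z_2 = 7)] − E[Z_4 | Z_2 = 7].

5

The intervention sets Z_2=7 in all 8 units regardless of Z_1. Recomputing Z_4 per unit gives 35, 31, 29, 39, 27, 25, 33, 37; average 32.
E[Z_4|Z_2=7] averages over only the 3 units with Z_2=7 (Z_1 = 2, 1, 0): Z_4 = 29, 27, 25, mean 27.
Difference = 32 − 27 = 5.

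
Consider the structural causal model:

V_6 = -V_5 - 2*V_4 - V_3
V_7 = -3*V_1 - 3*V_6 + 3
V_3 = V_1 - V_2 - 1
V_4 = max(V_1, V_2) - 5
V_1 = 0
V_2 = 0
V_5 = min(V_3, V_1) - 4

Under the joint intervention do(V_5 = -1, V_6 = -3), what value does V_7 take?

Under do(V_5 = -1, V_6 = -3), each intervened variable's structural equation is replaced by its fixed value.
V_7 = -3*V_1 - 3*V_6 + 3  [with V_1=0, V_6=-3]  = 12

12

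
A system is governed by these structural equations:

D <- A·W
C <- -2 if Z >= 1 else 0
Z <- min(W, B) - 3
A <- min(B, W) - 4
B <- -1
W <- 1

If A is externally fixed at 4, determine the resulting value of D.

The intervention breaks the incoming arrows to A: A <- min(B, W) - 4 no longer applies, and A = 4.
D = A·W  [with A=4, W=1]  = 4

4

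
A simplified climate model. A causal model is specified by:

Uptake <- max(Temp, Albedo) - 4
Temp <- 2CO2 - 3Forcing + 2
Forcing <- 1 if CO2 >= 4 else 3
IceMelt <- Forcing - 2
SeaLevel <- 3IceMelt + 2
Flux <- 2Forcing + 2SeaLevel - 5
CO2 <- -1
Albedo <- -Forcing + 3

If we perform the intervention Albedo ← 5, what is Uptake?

do(Albedo=5) replaces the equation Albedo <- -Forcing + 3 with the constant Albedo = 5.
Forcing = 1 if CO2 >= 4 else 3  [with CO2=-1]  = 3
Temp = 2CO2 - 3Forcing + 2  [with CO2=-1, Forcing=3]  = -9
Uptake = max(Temp, Albedo) - 4  [with Temp=-9, Albedo=5]  = 1

1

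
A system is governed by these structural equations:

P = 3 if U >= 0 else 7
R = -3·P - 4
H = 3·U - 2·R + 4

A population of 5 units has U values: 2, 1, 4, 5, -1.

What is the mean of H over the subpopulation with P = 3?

39

Observing P=3 restricts to units where P's equation naturally yields 3: U ∈ {2, 1, 4, 5}. In that subpopulation H = 36, 33, 42, 45, mean 39.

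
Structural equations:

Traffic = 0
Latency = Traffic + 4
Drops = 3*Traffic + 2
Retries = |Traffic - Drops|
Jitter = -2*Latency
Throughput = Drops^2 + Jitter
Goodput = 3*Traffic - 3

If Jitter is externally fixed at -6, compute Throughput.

The intervention breaks the incoming arrows to Jitter: Jitter = -2*Latency no longer applies, and Jitter = -6.
Drops = 3*Traffic + 2  [with Traffic=0]  = 2
Throughput = Drops^2 + Jitter  [with Drops=2, Jitter=-6]  = -2

-2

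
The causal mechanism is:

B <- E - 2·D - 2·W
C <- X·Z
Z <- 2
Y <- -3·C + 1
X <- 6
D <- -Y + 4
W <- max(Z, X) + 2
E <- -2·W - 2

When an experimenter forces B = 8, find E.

-18

Intervening sets B = 8 and removes its equation (B <- E - 2·D - 2·W).
Since E is not a descendant of the intervened variable, it is unaffected.
W = max(Z, X) + 2  [with Z=2, X=6]  = 8
E = -2·W - 2  [with W=8]  = -18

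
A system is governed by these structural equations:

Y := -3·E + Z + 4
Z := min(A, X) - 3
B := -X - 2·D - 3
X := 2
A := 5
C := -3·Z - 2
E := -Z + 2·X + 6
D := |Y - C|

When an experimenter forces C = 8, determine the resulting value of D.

Intervening sets C = 8 and removes its equation (C := -3·Z - 2).
Z = min(A, X) - 3  [with A=5, X=2]  = -1
E = -Z + 2·X + 6  [with Z=-1, X=2]  = 11
Y = -3·E + Z + 4  [with E=11, Z=-1]  = -30
D = |Y - C|  [with Y=-30, C=8]  = 38

38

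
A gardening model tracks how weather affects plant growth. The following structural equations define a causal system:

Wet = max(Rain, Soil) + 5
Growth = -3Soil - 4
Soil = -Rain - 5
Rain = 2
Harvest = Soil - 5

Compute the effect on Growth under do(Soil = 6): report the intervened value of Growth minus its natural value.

Under do(Soil=6), the mechanism Soil = -Rain - 5 is discarded; Soil is fixed at 6.
Growth = -3Soil - 4  [with Soil=6]  = -22
Without intervention: Soil = -Rain - 5  [with Rain=2]  = -7; Growth = -3Soil - 4  [with Soil=-7]  = 17.
Change = -22 − 17 = -39.

-39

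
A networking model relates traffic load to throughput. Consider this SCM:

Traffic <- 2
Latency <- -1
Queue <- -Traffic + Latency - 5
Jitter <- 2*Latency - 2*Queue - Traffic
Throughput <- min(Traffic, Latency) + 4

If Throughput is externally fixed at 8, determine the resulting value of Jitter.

The intervention breaks the incoming arrows to Throughput: Throughput <- min(Traffic, Latency) + 4 no longer applies, and Throughput = 8.
Since Jitter is not a descendant of the intervened variable, it is unaffected.
Queue = -Traffic + Latency - 5  [with Traffic=2, Latency=-1]  = -8
Jitter = 2*Latency - 2*Queue - Traffic  [with Latency=-1, Queue=-8, Traffic=2]  = 12

12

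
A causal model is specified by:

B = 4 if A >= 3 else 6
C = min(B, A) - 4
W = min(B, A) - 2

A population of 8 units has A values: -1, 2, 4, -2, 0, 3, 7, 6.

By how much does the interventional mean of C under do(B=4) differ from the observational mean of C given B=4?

Every unit gets B=4 under the intervention. C values become -5, -2, 0, -6, -4, -1, 0, 0; E[C|do(B=4)] = -2.25.
Conditioning on B=4 selects the 4 unit(s) with A ∈ {4, 3, 7, 6}. Their C values: 0, -1, 0, 0. Mean = -0.25.
Difference = -2.25 − (-0.25) = -2.

-2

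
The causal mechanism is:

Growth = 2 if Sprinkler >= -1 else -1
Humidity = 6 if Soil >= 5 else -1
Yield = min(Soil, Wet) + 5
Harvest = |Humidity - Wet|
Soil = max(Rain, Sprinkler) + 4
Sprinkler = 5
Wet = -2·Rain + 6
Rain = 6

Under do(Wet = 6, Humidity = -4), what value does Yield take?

Setting Wet = 6, Humidity = -4 by intervention discards those variables' equations.
Soil = max(Rain, Sprinkler) + 4  [with Rain=6, Sprinkler=5]  = 10
Yield = min(Soil, Wet) + 5  [with Soil=10, Wet=6]  = 11

11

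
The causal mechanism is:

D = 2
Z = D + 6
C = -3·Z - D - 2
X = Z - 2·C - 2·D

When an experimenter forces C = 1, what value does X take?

2

The intervention breaks the incoming arrows to C: C = -3·Z - D - 2 no longer applies, and C = 1.
Z = D + 6  [with D=2]  = 8
X = Z - 2·C - 2·D  [with Z=8, C=1, D=2]  = 2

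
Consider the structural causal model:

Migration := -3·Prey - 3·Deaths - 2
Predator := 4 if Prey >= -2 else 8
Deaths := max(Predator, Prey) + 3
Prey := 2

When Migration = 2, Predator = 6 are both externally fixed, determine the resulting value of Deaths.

Setting Migration = 2, Predator = 6 by intervention discards those variables' equations.
Deaths = max(Predator, Prey) + 3  [with Predator=6, Prey=2]  = 9

9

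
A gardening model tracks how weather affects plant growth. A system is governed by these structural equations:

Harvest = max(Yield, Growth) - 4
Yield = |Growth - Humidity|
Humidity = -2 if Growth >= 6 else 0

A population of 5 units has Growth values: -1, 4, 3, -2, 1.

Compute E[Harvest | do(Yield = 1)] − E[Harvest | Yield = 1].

1

do(Yield=1) breaks Yield's dependence on Growth. With Yield=1 fixed, Harvest across the units is -3, 0, -1, -3, -3, mean -2.
Conditioning on Yield=1 selects the 2 unit(s) with Growth ∈ {-1, 1}. Their Harvest values: -3, -3. Mean = -3.
Difference = -2 − (-3) = 1.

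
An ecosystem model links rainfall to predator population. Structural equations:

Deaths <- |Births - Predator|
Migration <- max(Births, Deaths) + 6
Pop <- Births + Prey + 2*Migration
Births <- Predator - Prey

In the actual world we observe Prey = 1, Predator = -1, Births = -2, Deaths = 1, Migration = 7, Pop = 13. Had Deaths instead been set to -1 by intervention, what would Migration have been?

Intervening sets Deaths = -1 and removes its equation (Deaths <- |Births - Predator|).
Births = Predator - Prey  [with Predator=-1, Prey=1]  = -2
Migration = max(Births, Deaths) + 6  [with Births=-2, Deaths=-1]  = 5

5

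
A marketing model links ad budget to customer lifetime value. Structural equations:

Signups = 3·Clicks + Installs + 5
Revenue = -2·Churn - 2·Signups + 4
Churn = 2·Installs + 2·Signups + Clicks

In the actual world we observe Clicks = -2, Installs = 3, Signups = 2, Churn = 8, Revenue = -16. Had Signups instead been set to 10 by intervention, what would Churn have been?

24

The intervention breaks the incoming arrows to Signups: Signups = 3·Clicks + Installs + 5 no longer applies, and Signups = 10.
Churn = 2·Installs + 2·Signups + Clicks  [with Installs=3, Signups=10, Clicks=-2]  = 24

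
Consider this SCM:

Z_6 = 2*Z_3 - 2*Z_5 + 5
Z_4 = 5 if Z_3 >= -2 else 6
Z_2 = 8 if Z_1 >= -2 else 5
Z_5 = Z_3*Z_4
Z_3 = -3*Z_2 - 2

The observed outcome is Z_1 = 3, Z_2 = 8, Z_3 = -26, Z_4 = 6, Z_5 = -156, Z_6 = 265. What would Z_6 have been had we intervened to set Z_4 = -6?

-359

Under do(Z_4=-6), the mechanism Z_4 = 5 if Z_3 >= -2 else 6 is discarded; Z_4 is fixed at -6.
Z_2 = 8 if Z_1 >= -2 else 5  [with Z_1=3]  = 8
Z_3 = -3*Z_2 - 2  [with Z_2=8]  = -26
Z_5 = Z_3*Z_4  [with Z_3=-26, Z_4=-6]  = 156
Z_6 = 2*Z_3 - 2*Z_5 + 5  [with Z_3=-26, Z_5=156]  = -359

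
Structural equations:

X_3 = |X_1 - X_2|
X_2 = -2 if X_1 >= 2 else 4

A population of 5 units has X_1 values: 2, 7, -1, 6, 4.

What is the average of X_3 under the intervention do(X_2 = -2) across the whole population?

The intervention sets X_2=-2 in all 5 units regardless of X_1. Recomputing X_3 per unit gives 4, 9, 1, 8, 6; average 5.6.

5.6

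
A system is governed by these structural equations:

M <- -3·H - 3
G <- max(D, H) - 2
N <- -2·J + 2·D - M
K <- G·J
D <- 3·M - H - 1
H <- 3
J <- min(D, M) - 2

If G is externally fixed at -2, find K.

84

Under do(G=-2), the mechanism G <- max(D, H) - 2 is discarded; G is fixed at -2.
M = -3·H - 3  [with H=3]  = -12
D = 3·M - H - 1  [with M=-12, H=3]  = -40
J = min(D, M) - 2  [with D=-40, M=-12]  = -42
K = G·J  [with G=-2, J=-42]  = 84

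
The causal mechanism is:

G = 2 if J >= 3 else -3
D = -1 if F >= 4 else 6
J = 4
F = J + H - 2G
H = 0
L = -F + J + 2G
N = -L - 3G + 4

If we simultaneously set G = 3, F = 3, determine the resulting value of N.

-12

Under do(G = 3, F = 3), each intervened variable's structural equation is replaced by its fixed value.
L = -F + J + 2G  [with F=3, J=4, G=3]  = 7
N = -L - 3G + 4  [with L=7, G=3]  = -12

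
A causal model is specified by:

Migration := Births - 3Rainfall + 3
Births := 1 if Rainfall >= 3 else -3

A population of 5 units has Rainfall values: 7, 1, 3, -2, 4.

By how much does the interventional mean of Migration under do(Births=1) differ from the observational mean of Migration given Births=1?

The intervention sets Births=1 in all 5 units regardless of Rainfall. Recomputing Migration per unit gives -17, 1, -5, 10, -8; average -3.8.
Observing Births=1 restricts to units where Births's equation naturally yields 1: Rainfall ∈ {7, 3, 4}. In that subpopulation Migration = -17, -5, -8, mean -10.
Difference = -3.8 − (-10) = 6.2.

6.2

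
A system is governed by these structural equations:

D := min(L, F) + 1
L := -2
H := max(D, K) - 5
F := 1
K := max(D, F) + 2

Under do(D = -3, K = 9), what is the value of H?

4

Setting D = -3, K = 9 by intervention discards those variables' equations.
H = max(D, K) - 5  [with D=-3, K=9]  = 4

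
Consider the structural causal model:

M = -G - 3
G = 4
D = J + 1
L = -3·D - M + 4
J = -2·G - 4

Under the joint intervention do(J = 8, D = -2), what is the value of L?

Under do(J = 8, D = -2), each intervened variable's structural equation is replaced by its fixed value.
M = -G - 3  [with G=4]  = -7
L = -3·D - M + 4  [with D=-2, M=-7]  = 17

17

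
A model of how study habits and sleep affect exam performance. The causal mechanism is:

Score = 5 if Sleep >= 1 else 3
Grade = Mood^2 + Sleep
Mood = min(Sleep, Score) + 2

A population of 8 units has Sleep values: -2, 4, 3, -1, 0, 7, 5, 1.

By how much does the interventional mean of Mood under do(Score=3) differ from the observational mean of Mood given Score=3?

Under do(Score=3), Score's equation is replaced by Score=3 for every unit. Per-unit Mood: 0, 5, 5, 1, 2, 5, 5, 3. Mean = 3.25.
Conditioning on Score=3 selects the 3 unit(s) with Sleep ∈ {-2, -1, 0}. Their Mood values: 0, 1, 2. Mean = 1.
Difference = 3.25 − 1 = 2.25.

2.25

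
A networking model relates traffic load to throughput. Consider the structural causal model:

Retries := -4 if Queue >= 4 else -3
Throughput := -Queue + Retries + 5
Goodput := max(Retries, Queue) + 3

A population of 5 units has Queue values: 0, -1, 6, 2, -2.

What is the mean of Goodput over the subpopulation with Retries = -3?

Observing Retries=-3 restricts to units where Retries's equation naturally yields -3: Queue ∈ {0, -1, 2, -2}. In that subpopulation Goodput = 3, 2, 5, 1, mean 2.75.

2.75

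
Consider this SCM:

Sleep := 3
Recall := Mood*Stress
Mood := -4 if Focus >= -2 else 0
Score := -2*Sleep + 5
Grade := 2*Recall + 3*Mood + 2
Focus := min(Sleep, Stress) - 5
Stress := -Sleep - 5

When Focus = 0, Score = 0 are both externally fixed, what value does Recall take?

Setting Focus = 0, Score = 0 by intervention discards those variables' equations.
Stress = -Sleep - 5  [with Sleep=3]  = -8
Mood = -4 if Focus >= -2 else 0  [with Focus=0]  = -4
Recall = Mood*Stress  [with Mood=-4, Stress=-8]  = 32

32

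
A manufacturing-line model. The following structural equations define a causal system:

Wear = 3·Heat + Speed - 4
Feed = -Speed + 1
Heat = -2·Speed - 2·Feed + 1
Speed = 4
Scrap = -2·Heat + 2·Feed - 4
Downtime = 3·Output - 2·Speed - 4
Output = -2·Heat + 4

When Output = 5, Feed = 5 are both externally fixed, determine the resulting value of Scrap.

The joint intervention fixes Output = 5, Feed = 5, removing each variable's own equation.
Heat = -2·Speed - 2·Feed + 1  [with Speed=4, Feed=5]  = -17
Scrap = -2·Heat + 2·Feed - 4  [with Heat=-17, Feed=5]  = 40

40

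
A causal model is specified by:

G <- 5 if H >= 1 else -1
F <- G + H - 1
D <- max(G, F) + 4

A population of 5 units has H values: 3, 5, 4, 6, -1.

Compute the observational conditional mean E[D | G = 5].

12.5

Observing G=5 restricts to units where G's equation naturally yields 5: H ∈ {3, 5, 4, 6}. In that subpopulation D = 11, 13, 12, 14, mean 12.5.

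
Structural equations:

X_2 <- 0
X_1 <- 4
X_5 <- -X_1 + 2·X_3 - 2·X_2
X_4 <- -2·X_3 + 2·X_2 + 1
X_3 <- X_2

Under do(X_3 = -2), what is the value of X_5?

-8

do(X_3=-2) replaces the equation X_3 <- X_2 with the constant X_3 = -2.
X_5 = -X_1 + 2·X_3 - 2·X_2  [with X_1=4, X_3=-2, X_2=0]  = -8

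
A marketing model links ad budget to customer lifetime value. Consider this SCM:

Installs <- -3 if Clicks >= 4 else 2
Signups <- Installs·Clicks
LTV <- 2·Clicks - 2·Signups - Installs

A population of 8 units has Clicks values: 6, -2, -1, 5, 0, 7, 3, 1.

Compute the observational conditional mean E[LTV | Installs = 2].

E[LTV|Installs=2] averages over only the 5 units with Installs=2 (Clicks = -2, -1, 0, 3, 1): LTV = 2, 0, -2, -8, -4, mean -2.4.

-2.4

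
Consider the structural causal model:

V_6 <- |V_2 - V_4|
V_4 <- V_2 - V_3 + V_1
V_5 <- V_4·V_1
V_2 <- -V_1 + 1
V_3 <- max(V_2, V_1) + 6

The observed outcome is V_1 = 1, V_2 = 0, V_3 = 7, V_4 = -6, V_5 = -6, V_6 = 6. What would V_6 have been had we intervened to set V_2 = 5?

10

Under do(V_2=5), the mechanism V_2 <- -V_1 + 1 is discarded; V_2 is fixed at 5.
V_3 = max(V_2, V_1) + 6  [with V_2=5, V_1=1]  = 11
V_4 = V_2 - V_3 + V_1  [with V_2=5, V_3=11, V_1=1]  = -5
V_6 = |V_2 - V_4|  [with V_2=5, V_4=-5]  = 10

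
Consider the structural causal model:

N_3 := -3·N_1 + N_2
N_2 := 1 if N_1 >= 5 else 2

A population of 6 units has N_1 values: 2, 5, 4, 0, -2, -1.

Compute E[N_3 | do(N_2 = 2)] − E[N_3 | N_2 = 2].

Under do(N_2=2), N_2's equation is replaced by N_2=2 for every unit. Per-unit N_3: -4, -13, -10, 2, 8, 5. Mean = -2.
Conditioning on N_2=2 selects the 5 unit(s) with N_1 ∈ {2, 4, 0, -2, -1}. Their N_3 values: -4, -10, 2, 8, 5. Mean = 0.2.
Difference = -2 − 0.2 = -2.2.

-2.2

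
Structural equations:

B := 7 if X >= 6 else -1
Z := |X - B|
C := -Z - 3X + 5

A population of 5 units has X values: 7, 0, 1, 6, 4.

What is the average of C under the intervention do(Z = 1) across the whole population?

The intervention sets Z=1 in all 5 units regardless of X. Recomputing C per unit gives -17, 4, 1, -14, -8; average -6.8.

-6.8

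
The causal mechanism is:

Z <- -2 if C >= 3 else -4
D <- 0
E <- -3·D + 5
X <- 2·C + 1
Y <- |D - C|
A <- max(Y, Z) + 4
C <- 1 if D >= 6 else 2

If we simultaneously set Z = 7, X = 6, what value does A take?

11

Under do(Z = 7, X = 6), each intervened variable's structural equation is replaced by its fixed value.
C = 1 if D >= 6 else 2  [with D=0]  = 2
Y = |D - C|  [with D=0, C=2]  = 2
A = max(Y, Z) + 4  [with Y=2, Z=7]  = 11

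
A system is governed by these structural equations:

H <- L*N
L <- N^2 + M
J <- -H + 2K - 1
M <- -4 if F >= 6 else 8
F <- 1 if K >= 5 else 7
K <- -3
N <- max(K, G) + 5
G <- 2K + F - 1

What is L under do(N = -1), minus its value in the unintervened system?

The intervention breaks the incoming arrows to N: N <- max(K, G) + 5 no longer applies, and N = -1.
F = 1 if K >= 5 else 7  [with K=-3]  = 7
M = -4 if F >= 6 else 8  [with F=7]  = -4
L = N^2 + M  [with N=-1, M=-4]  = -3
Without intervention: F = 1 if K >= 5 else 7  [with K=-3]  = 7; M = -4 if F >= 6 else 8  [with F=7]  = -4; G = 2K + F - 1  [with K=-3, F=7]  = 0; N = max(K, G) + 5  [with K=-3, G=0]  = 5; L = N^2 + M  [with N=5, M=-4]  = 21.
Change = -3 − 21 = -24.

-24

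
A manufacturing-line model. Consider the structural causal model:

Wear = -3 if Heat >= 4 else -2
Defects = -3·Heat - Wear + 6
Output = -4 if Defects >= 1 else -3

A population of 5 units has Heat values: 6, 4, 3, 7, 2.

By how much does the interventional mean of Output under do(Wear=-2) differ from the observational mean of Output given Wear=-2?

The intervention sets Wear=-2 in all 5 units regardless of Heat. Recomputing Output per unit gives -3, -3, -3, -3, -4; average -3.2.
Observing Wear=-2 restricts to units where Wear's equation naturally yields -2: Heat ∈ {3, 2}. In that subpopulation Output = -3, -4, mean -3.5.
Difference = -3.2 − (-3.5) = 0.3.

0.3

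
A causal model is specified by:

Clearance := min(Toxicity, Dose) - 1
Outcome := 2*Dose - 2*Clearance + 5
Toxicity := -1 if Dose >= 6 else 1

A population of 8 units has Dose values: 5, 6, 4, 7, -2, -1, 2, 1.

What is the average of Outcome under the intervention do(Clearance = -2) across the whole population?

The intervention sets Clearance=-2 in all 8 units regardless of Dose. Recomputing Outcome per unit gives 19, 21, 17, 23, 5, 7, 13, 11; average 14.5.

14.5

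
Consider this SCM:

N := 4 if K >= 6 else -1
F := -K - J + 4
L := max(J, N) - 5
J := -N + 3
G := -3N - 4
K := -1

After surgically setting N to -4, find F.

-2

Under do(N=-4), the mechanism N := 4 if K >= 6 else -1 is discarded; N is fixed at -4.
J = -N + 3  [with N=-4]  = 7
F = -K - J + 4  [with K=-1, J=7]  = -2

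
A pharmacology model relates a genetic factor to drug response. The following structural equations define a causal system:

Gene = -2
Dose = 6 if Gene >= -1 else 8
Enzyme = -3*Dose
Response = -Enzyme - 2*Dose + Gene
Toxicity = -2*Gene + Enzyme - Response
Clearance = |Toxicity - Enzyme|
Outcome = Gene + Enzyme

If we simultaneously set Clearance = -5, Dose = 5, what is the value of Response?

3

Under do(Clearance = -5, Dose = 5), each intervened variable's structural equation is replaced by its fixed value.
Enzyme = -3*Dose  [with Dose=5]  = -15
Response = -Enzyme - 2*Dose + Gene  [with Enzyme=-15, Dose=5, Gene=-2]  = 3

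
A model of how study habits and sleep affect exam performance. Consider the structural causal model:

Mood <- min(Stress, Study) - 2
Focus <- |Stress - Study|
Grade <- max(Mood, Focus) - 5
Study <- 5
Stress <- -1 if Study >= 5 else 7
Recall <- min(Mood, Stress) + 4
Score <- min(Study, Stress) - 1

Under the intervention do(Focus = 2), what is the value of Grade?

The intervention breaks the incoming arrows to Focus: Focus <- |Stress - Study| no longer applies, and Focus = 2.
Stress = -1 if Study >= 5 else 7  [with Study=5]  = -1
Mood = min(Stress, Study) - 2  [with Stress=-1, Study=5]  = -3
Grade = max(Mood, Focus) - 5  [with Mood=-3, Focus=2]  = -3

-3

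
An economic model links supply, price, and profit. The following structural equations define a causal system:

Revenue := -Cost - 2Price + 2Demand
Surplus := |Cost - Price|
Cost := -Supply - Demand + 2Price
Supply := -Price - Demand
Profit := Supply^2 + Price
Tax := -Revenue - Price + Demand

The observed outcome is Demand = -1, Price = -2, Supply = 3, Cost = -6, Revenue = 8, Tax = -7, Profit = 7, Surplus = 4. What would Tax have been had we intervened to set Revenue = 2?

-1

The intervention breaks the incoming arrows to Revenue: Revenue := -Cost - 2Price + 2Demand no longer applies, and Revenue = 2.
Tax = -Revenue - Price + Demand  [with Revenue=2, Price=-2, Demand=-1]  = -1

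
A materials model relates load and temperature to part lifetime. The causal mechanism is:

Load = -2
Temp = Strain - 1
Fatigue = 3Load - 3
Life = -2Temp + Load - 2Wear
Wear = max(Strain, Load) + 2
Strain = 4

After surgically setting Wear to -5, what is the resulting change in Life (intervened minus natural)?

Under do(Wear=-5), the mechanism Wear = max(Strain, Load) + 2 is discarded; Wear is fixed at -5.
Temp = Strain - 1  [with Strain=4]  = 3
Life = -2Temp + Load - 2Wear  [with Temp=3, Load=-2, Wear=-5]  = 2
Without intervention: Temp = Strain - 1  [with Strain=4]  = 3; Wear = max(Strain, Load) + 2  [with Strain=4, Load=-2]  = 6; Life = -2Temp + Load - 2Wear  [with Temp=3, Load=-2, Wear=6]  = -20.
Change = 2 − (-20) = 22.

22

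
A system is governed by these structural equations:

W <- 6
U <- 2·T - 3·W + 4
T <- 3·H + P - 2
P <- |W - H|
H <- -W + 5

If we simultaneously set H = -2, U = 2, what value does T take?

The joint intervention fixes H = -2, U = 2, removing each variable's own equation.
P = |W - H|  [with W=6, H=-2]  = 8
T = 3·H + P - 2  [with H=-2, P=8]  = 0

0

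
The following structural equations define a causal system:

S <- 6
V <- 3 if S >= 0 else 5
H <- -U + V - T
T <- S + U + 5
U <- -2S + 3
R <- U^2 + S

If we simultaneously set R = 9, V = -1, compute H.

6

The joint intervention fixes R = 9, V = -1, removing each variable's own equation.
U = -2S + 3  [with S=6]  = -9
T = S + U + 5  [with S=6, U=-9]  = 2
H = -U + V - T  [with U=-9, V=-1, T=2]  = 6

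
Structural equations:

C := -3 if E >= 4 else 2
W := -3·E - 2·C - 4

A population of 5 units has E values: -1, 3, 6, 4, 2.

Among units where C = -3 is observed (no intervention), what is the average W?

Observing C=-3 restricts to units where C's equation naturally yields -3: E ∈ {6, 4}. In that subpopulation W = -16, -10, mean -13.

-13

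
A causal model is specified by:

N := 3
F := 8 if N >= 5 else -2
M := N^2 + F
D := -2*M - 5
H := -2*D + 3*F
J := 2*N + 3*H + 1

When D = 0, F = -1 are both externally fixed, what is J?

-2

The joint intervention fixes D = 0, F = -1, removing each variable's own equation.
H = -2*D + 3*F  [with D=0, F=-1]  = -3
J = 2*N + 3*H + 1  [with N=3, H=-3]  = -2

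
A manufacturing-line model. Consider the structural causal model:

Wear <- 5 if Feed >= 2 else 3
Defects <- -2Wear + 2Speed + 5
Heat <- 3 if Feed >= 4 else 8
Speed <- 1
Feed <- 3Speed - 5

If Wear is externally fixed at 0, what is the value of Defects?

7

Intervening sets Wear = 0 and removes its equation (Wear <- 5 if Feed >= 2 else 3).
Defects = -2Wear + 2Speed + 5  [with Wear=0, Speed=1]  = 7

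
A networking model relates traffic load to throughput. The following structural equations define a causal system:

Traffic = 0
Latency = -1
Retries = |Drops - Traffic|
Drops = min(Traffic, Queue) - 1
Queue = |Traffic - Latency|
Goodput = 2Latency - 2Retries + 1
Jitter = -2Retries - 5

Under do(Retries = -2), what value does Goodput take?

3

Under do(Retries=-2), the mechanism Retries = |Drops - Traffic| is discarded; Retries is fixed at -2.
Goodput = 2Latency - 2Retries + 1  [with Latency=-1, Retries=-2]  = 3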